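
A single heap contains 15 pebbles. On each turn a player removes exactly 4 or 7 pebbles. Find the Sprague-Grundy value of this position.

Build the Grundy sequence with g(k) = mex{g(k−s) : s ∈ {4, 7}, s ≤ k}:
k:     0  1  2  3  4  5  6  7  8  9 10 11 12 13 14 15
g(k):  0  0  0  0  1  1  1  1  2  2  2  0  0  0  0  1
So g(15) = 1.

1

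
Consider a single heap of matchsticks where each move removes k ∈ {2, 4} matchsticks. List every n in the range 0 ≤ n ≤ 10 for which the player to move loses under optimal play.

0, 1, 6, 7

Build the Grundy sequence with g(k) = mex{g(k−s) : s ∈ {2, 4}, s ≤ k}:
g(0) = mex{} = 0
g(1) = mex{} = 0
g(2) = mex{0} = 1
g(3) = mex{0} = 1
g(4) = mex{0,1} = 2
g(5) = mex{0,1} = 2
g(6) = mex{1,2} = 0
g(7) = mex{1,2} = 0
g(8) = mex{0,2} = 1
g(9) = mex{0,2} = 1
g(10) = mex{0,1} = 2
The P-positions (g = 0) in 0..10 are 0, 1, 6, 7.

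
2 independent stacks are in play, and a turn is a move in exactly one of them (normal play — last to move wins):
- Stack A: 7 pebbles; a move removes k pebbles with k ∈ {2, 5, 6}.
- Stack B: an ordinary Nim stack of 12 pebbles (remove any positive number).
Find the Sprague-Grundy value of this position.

15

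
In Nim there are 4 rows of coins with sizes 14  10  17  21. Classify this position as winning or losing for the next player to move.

Losing position

Bitwise XOR of the heap sizes:
  01110  (14)
  01010  (10)
  10001  (17)
  10101  (21)
  -----
  00000  (0)
The nim-sum is 0, so this is a P-position: the player to move is in a losing position under optimal play.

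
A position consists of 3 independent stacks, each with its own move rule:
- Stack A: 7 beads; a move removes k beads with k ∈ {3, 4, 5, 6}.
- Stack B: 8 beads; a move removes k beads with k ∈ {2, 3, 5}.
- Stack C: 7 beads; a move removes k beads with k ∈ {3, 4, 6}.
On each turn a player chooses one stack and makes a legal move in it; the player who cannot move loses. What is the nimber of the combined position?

0

Grundy values for stack A (subtraction set {3, 4, 5, 6}):
g(0) = mex{} = 0
g(1) = mex{} = 0
g(2) = mex{} = 0
g(3) = mex{0} = 1
g(4) = mex{0} = 1
g(5) = mex{0} = 1
g(6) = mex{0,1} = 2
g(7) = mex{0,1} = 2
So g(7) = 2.
Build the Grundy sequence for stack B with g(k) = mex{g(k−s) : s ∈ {2, 3, 5}, s ≤ k}:
g(0) = mex{} = 0
g(1) = mex{} = 0
g(2) = mex{0} = 1
g(3) = mex{0} = 1
g(4) = mex{0,1} = 2
g(5) = mex{0,1} = 2
g(6) = mex{0,1,2} = 3
g(7) = mex{1,2} = 0
g(8) = mex{1,2,3} = 0
So g(8) = 0.
Build the Grundy sequence for stack C with g(k) = mex{g(k−s) : s ∈ {3, 4, 6}, s ≤ k}:
k:     0  1  2  3  4  5  6  7
g(k):  0  0  0  1  1  1  2  2
So g(7) = 2.
The value of a disjunctive sum is the nim-sum of the parts.
Combined value = 2 ⊕ 0 ⊕ 2 = 0.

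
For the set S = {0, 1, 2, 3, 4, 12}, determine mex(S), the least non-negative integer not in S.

5

The values 0, 1, 2, 3, 4 are all present; 5 is the first non-negative integer missing from the set.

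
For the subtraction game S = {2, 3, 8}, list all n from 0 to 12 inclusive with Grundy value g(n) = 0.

0, 1, 5, 6, 10, 11

Build the Grundy sequence with g(k) = mex{g(k−s) : s ∈ {2, 3, 8}, s ≤ k}:
g(0) = mex{} = 0
g(1) = mex{} = 0
g(2) = mex{0} = 1
g(3) = mex{0} = 1
g(4) = mex{0,1} = 2
g(5) = mex{1} = 0
g(6) = mex{1,2} = 0
g(7) = mex{0,2} = 1
g(8) = mex{0} = 1
g(9) = mex{0,1} = 2
g(10) = mex{1} = 0
g(11) = mex{1,2} = 0
g(12) = mex{0,2} = 1
The P-positions (g = 0) in 0..12 are 0, 1, 5, 6, 10, 11.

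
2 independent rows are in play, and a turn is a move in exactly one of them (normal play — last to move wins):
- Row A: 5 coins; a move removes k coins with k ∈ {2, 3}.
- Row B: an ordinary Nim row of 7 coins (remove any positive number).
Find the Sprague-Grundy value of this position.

7

Grundy values for row A (subtraction set {2, 3}):
k:     0  1  2  3  4  5
g(k):  0  0  1  1  2  0
So g(5) = 0.
Row B is a plain Nim row of size 7, so its Grundy value is 7.
The value of a disjunctive sum is the nim-sum of the parts.
Combined value = 0 ⊕ 7 = 7.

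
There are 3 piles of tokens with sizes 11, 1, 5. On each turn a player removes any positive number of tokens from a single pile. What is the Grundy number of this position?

15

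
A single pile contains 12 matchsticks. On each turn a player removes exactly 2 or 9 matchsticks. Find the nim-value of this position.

Build the Grundy sequence with g(k) = mex{g(k−s) : s ∈ {2, 9}, s ≤ k}:
k:     0  1  2  3  4  5  6  7  8  9 10 11 12
g(k):  0  0  1  1  0  0  1  1  0  2  1  0  0
So g(12) = 0.

0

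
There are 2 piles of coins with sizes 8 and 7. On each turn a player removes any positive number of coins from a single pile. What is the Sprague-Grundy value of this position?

15

In binary:
  1000  (8)
  0111  (7)
  ----
  1111  (15)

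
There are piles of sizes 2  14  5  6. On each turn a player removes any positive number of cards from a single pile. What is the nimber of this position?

15

Nim-sum: 2 ⊕ 14 ⊕ 5 ⊕ 6 = 15.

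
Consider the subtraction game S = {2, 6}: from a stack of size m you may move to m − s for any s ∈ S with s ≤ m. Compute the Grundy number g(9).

Grundy values for subtraction set {2, 6}:
g(0) = mex{} = 0
g(1) = mex{} = 0
g(2) = mex{0} = 1
g(3) = mex{0} = 1
g(4) = mex{1} = 0
g(5) = mex{1} = 0
g(6) = mex{0} = 1
g(7) = mex{0} = 1
g(8) = mex{1} = 0
g(9) = mex{1} = 0
So g(9) = 0.

0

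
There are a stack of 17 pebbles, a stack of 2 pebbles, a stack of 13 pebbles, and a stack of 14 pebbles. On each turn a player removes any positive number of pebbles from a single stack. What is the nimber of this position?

Compute the nim-sum pairwise:
17 ^ 2 = 19
19 ^ 13 = 30
30 ^ 14 = 16

16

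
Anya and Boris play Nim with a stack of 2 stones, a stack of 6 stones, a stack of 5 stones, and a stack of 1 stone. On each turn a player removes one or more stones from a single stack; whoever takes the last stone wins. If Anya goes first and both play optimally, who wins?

Boris wins

Compute the nim-sum pairwise:
2 ^ 6 = 4
4 ^ 5 = 1
1 ^ 1 = 0
The nim-sum is 0, so this is a P-position: the player to move is in a losing position under optimal play; Anya is about to move from it and so loses — Boris wins.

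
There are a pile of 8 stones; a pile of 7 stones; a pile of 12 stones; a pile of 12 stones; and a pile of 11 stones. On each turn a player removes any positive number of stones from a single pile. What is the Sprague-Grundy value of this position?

4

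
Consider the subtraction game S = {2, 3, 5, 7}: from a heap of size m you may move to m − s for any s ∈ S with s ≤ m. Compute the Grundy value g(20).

Build the Grundy sequence with g(k) = mex{g(k−s) : s ∈ {2, 3, 5, 7}, s ≤ k}:
k:     0  1  2  3  4  5  6  7  8  9 10 11 12 13 14 15 16 17 18 19 20
g(k):  0  0  1  1  2  2  3  3  4  0  0  1  1  2  2  3  3  4  0  0  1
So g(20) = 1.

1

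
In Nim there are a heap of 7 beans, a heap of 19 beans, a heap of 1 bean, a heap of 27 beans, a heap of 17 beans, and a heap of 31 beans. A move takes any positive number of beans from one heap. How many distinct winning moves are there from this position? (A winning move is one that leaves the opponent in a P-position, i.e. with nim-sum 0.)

Write each in binary and XOR column by column:
  00111  (7)
  10011  (19)
  00001  (1)
  11011  (27)
  10001  (17)
  11111  (31)
  -----
  00000  (0)
The nim-sum is already 0, so every move leaves a nonzero nim-sum — there are no winning moves.

0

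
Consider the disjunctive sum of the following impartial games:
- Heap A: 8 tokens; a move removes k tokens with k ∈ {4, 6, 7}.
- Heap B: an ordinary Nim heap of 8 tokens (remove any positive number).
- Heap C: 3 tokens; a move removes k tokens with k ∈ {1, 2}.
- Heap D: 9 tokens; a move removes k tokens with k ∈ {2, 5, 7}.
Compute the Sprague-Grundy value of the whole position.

Build the Grundy sequence for heap A with g(k) = mex{g(k−s) : s ∈ {4, 6, 7}, s ≤ k}:
k:     0  1  2  3  4  5  6  7  8
g(k):  0  0  0  0  1  1  1  1  2
So g(8) = 2.
Heap B is a plain Nim heap of size 8, so its Grundy value is 8.
For heap C, compute g(0), g(1), … with moves {1, 2}:
g(0) = mex{} = 0
g(1) = mex{0} = 1
g(2) = mex{0,1} = 2
g(3) = mex{1,2} = 0
So g(3) = 0.
Build the Grundy sequence for heap D with g(k) = mex{g(k−s) : s ∈ {2, 5, 7}, s ≤ k}:
k:     0  1  2  3  4  5  6  7  8  9
g(k):  0  0  1  1  0  2  1  3  2  2
So g(9) = 2.
The value of a disjunctive sum is the nim-sum of the parts.
Combined value = 2 ⊕ 8 ⊕ 0 ⊕ 2 = 8.

8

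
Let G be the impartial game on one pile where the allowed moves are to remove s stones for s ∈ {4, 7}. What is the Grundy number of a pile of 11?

0

Build the Grundy sequence with g(k) = mex{g(k−s) : s ∈ {4, 7}, s ≤ k}:
g(0) = mex{} = 0
g(1) = mex{} = 0
g(2) = mex{} = 0
g(3) = mex{} = 0
g(4) = mex{0} = 1
g(5) = mex{0} = 1
g(6) = mex{0} = 1
g(7) = mex{0} = 1
g(8) = mex{0,1} = 2
g(9) = mex{0,1} = 2
g(10) = mex{0,1} = 2
g(11) = mex{1} = 0
So g(11) = 0.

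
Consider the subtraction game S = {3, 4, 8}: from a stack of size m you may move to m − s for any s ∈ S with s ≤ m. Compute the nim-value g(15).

Grundy values for subtraction set {3, 4, 8}:
k:     0  1  2  3  4  5  6  7  8  9 10 11 12 13 14 15
g(k):  0  0  0  1  1  1  2  0  2  3  1  3  0  0  0  1
So g(15) = 1.

1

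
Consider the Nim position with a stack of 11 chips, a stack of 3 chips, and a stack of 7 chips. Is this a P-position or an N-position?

Compute the nim-sum pairwise:
11 ⊕ 3 = 8
8 ⊕ 7 = 15
The nim-sum is 15 ≠ 0, so this is an N-position: the player to move can win.

N-position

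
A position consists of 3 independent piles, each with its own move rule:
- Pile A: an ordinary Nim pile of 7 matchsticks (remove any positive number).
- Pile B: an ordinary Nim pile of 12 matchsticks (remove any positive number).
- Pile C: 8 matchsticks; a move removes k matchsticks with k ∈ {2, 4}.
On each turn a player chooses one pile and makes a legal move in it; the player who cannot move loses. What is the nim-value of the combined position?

10

Pile A is a plain Nim pile of size 7, so its Grundy value is 7.
Pile B is a plain Nim pile of size 12, so its Grundy value is 12.
Grundy values for pile C (subtraction set {2, 4}):
g(0) = mex{} = 0
g(1) = mex{} = 0
g(2) = mex{0} = 1
g(3) = mex{0} = 1
g(4) = mex{0,1} = 2
g(5) = mex{0,1} = 2
g(6) = mex{1,2} = 0
g(7) = mex{1,2} = 0
g(8) = mex{0,2} = 1
So g(8) = 1.
The value of a disjunctive sum is the nim-sum of the parts.
Combined value = 7 ⊕ 12 ⊕ 1 = 10.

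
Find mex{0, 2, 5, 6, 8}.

0 is in the set but 1 is not, so the mex is 1.

1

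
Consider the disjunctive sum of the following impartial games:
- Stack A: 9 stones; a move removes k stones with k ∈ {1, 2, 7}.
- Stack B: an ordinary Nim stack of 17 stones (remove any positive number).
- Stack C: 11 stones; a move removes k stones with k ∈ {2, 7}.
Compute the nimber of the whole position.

16

Grundy values for stack A (subtraction set {1, 2, 7}):
k:     0  1  2  3  4  5  6  7  8  9
g(k):  0  1  2  0  1  2  0  1  2  0
So g(9) = 0.
Stack B is a plain Nim stack of size 17, so its Grundy value is 17.
For stack C, compute g(0), g(1), … with moves {2, 7}:
g(0) = mex{} = 0
g(1) = mex{} = 0
g(2) = mex{0} = 1
g(3) = mex{0} = 1
g(4) = mex{1} = 0
g(5) = mex{1} = 0
g(6) = mex{0} = 1
g(7) = mex{0} = 1
g(8) = mex{0,1} = 2
g(9) = mex{1} = 0
g(10) = mex{1,2} = 0
g(11) = mex{0} = 1
So g(11) = 1.
The value of a disjunctive sum is the nim-sum of the parts.
Combined value = 0 ⊕ 17 ⊕ 1 = 16.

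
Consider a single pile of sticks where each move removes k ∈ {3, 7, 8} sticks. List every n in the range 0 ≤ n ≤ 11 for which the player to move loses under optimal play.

0, 1, 2, 6, 11

Grundy values for subtraction set {3, 7, 8}:
k:     0  1  2  3  4  5  6  7  8  9 10 11
g(k):  0  0  0  1  1  1  0  2  2  1  3  0
The P-positions (g = 0) in 0..11 are 0, 1, 2, 6, 11.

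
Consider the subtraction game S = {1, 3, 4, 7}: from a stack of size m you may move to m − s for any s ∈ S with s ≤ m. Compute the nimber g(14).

2

Build the Grundy sequence with g(k) = mex{g(k−s) : s ∈ {1, 3, 4, 7}, s ≤ k}:
k:     0  1  2  3  4  5  6  7  8  9 10 11 12 13 14
g(k):  0  1  0  1  2  3  2  3  0  1  0  1  2  3  2
So g(14) = 2.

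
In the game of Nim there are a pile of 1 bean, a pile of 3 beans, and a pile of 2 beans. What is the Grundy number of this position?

0

In binary:
  01  (1)
  11  (3)
  10  (2)
  --
  00  (0)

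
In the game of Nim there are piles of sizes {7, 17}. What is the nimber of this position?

22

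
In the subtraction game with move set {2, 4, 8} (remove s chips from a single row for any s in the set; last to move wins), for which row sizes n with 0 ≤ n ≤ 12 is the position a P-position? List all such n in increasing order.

0, 1, 6, 7, 12

Grundy values for subtraction set {2, 4, 8}:
k:     0  1  2  3  4  5  6  7  8  9 10 11 12
g(k):  0  0  1  1  2  2  0  0  1  1  2  2  0
The P-positions (g = 0) in 0..12 are 0, 1, 6, 7, 12.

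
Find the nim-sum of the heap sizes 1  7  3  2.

7

Nim-sum: 1 ^ 7 ^ 3 ^ 2 = 7.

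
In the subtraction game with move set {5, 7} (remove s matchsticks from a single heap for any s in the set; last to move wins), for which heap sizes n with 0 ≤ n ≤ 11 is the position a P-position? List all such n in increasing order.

Build the Grundy sequence with g(k) = mex{g(k−s) : s ∈ {5, 7}, s ≤ k}:
g(0) = mex{} = 0
g(1) = mex{} = 0
g(2) = mex{} = 0
g(3) = mex{} = 0
g(4) = mex{} = 0
g(5) = mex{0} = 1
g(6) = mex{0} = 1
g(7) = mex{0} = 1
g(8) = mex{0} = 1
g(9) = mex{0} = 1
g(10) = mex{0,1} = 2
g(11) = mex{0,1} = 2
The P-positions (g = 0) in 0..11 are 0, 1, 2, 3, 4.

0, 1, 2, 3, 4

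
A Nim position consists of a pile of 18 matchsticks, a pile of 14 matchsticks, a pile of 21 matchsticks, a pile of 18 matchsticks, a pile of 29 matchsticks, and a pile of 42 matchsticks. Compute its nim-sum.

44

Compute the nim-sum pairwise:
18 ^ 14 = 28
28 ^ 21 = 9
9 ^ 18 = 27
27 ^ 29 = 6
6 ^ 42 = 44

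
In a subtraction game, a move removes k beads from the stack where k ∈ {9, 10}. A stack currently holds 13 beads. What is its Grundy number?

Build the Grundy sequence with g(k) = mex{g(k−s) : s ∈ {9, 10}, s ≤ k}:
g(0) = mex{} = 0
g(1) = mex{} = 0
g(2) = mex{} = 0
g(3) = mex{} = 0
g(4) = mex{} = 0
g(5) = mex{} = 0
g(6) = mex{} = 0
g(7) = mex{} = 0
g(8) = mex{} = 0
g(9) = mex{0} = 1
g(10) = mex{0} = 1
g(11) = mex{0} = 1
g(12) = mex{0} = 1
g(13) = mex{0} = 1
So g(13) = 1.

1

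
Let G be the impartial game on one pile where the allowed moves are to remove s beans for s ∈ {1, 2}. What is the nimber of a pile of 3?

0

Grundy values for subtraction set {1, 2}:
k:     0  1  2  3
g(k):  0  1  2  0
So g(3) = 0.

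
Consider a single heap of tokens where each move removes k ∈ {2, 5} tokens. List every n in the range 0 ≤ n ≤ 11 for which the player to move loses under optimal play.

Grundy values for subtraction set {2, 5}:
k:     0  1  2  3  4  5  6  7  8  9 10 11
g(k):  0  0  1  1  0  2  1  0  0  1  1  0
The P-positions (g = 0) in 0..11 are 0, 1, 4, 7, 8, 11.

0, 1, 4, 7, 8, 11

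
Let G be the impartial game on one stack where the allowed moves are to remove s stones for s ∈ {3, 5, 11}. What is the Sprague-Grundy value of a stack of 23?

2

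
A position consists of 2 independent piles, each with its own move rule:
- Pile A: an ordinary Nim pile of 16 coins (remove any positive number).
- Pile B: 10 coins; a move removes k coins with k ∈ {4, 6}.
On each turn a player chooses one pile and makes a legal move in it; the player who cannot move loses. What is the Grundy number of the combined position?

16

Pile A is a plain Nim pile of size 16, so its Grundy value is 16.
Grundy values for pile B (subtraction set {4, 6}):
k:     0  1  2  3  4  5  6  7  8  9 10
g(k):  0  0  0  0  1  1  1  1  2  2  0
So g(10) = 0.
The value of a disjunctive sum is the nim-sum of the parts.
Combined value = 16 XOR 0 = 16.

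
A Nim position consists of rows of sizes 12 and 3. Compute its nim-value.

15

Nim-sum: 12 ⊕ 3 = 15.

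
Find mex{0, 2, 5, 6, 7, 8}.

0 is in the set but 1 is not, so the mex is 1.

1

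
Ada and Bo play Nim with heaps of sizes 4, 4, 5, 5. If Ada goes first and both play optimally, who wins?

Bo wins

Write each in binary and XOR column by column:
  100  (4)
  100  (4)
  101  (5)
  101  (5)
  ---
  000  (0)
The nim-sum is 0, so this is a P-position: the player to move is in a losing position under optimal play; Ada is about to move from it and so loses — Bo wins.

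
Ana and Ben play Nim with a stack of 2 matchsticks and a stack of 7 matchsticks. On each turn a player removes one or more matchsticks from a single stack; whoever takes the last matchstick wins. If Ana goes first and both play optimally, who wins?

Nim-sum: 2 XOR 7 = 5.
The nim-sum is 5 ≠ 0, so this is an N-position: the player to move can win; Ana has a winning move.

Ana wins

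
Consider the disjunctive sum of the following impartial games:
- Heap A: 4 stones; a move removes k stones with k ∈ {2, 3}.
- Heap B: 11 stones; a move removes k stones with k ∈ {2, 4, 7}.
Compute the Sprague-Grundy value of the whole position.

3

Build the Grundy sequence for heap A with g(k) = mex{g(k−s) : s ∈ {2, 3}, s ≤ k}:
k:     0  1  2  3  4
g(k):  0  0  1  1  2
So g(4) = 2.
For heap B, compute g(0), g(1), … with moves {2, 4, 7}:
g(0) = mex{} = 0
g(1) = mex{} = 0
g(2) = mex{0} = 1
g(3) = mex{0} = 1
g(4) = mex{0,1} = 2
g(5) = mex{0,1} = 2
g(6) = mex{1,2} = 0
g(7) = mex{0,1,2} = 3
g(8) = mex{0,2} = 1
g(9) = mex{1,2,3} = 0
g(10) = mex{0,1} = 2
g(11) = mex{0,2,3} = 1
So g(11) = 1.
By the Sprague-Grundy theorem, the Grundy value of a sum of independent games is the XOR of the component values.
Combined value = 2 XOR 1 = 3.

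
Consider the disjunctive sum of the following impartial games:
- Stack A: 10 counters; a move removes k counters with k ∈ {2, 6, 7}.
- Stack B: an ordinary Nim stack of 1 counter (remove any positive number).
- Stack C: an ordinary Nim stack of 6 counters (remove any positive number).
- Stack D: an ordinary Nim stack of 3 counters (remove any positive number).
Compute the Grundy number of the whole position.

7

Build the Grundy sequence for stack A with g(k) = mex{g(k−s) : s ∈ {2, 6, 7}, s ≤ k}:
k:     0  1  2  3  4  5  6  7  8  9 10
g(k):  0  0  1  1  0  0  1  1  2  0  3
So g(10) = 3.
Stack B is a plain Nim stack of size 1, so its Grundy value is 1.
Stack C is a plain Nim stack of size 6, so its Grundy value is 6.
Stack D is a plain Nim stack of size 3, so its Grundy value is 3.
By the Sprague-Grundy theorem, the Grundy value of a sum of independent games is the XOR of the component values.
Combined value = 3 ⊕ 1 ⊕ 6 ⊕ 3 = 7.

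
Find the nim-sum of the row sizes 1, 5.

In binary:
  001  (1)
  101  (5)
  ---
  100  (4)

4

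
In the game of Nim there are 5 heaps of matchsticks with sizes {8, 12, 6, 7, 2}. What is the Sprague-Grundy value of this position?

Bitwise XOR of the heap sizes:
  1000  (8)
  1100  (12)
  0110  (6)
  0111  (7)
  0010  (2)
  ----
  0111  (7)

7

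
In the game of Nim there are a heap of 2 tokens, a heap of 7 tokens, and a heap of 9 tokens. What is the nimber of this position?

Compute the nim-sum pairwise:
2 ⊕ 7 = 5
5 ⊕ 9 = 12

12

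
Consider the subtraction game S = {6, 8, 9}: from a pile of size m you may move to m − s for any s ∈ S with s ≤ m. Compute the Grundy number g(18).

Build the Grundy sequence with g(k) = mex{g(k−s) : s ∈ {6, 8, 9}, s ≤ k}:
k:     0  1  2  3  4  5  6  7  8  9 10 11 12 13 14 15 16 17 18
g(k):  0  0  0  0  0  0  1  1  1  1  1  1  2  2  2  0  0  0  0
So g(18) = 0.

0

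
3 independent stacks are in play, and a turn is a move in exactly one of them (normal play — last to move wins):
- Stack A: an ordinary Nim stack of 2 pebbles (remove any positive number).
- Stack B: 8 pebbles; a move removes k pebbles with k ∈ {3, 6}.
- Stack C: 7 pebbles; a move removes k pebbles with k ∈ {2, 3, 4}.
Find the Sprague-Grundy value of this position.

Stack A is a plain Nim stack of size 2, so its Grundy value is 2.
For stack B, compute g(0), g(1), … with moves {3, 6}:
k:     0  1  2  3  4  5  6  7  8
g(k):  0  0  0  1  1  1  2  2  2
So g(8) = 2.
Grundy values for stack C (subtraction set {2, 3, 4}):
k:     0  1  2  3  4  5  6  7
g(k):  0  0  1  1  2  2  0  0
So g(7) = 0.
By the Sprague-Grundy theorem, the Grundy value of a sum of independent games is the XOR of the component values.
Combined value = 2 XOR 2 XOR 0 = 0.

0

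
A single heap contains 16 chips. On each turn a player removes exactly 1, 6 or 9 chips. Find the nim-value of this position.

2

Compute g(0), g(1), … for moves {1, 6, 9}:
k:     0  1  2  3  4  5  6  7  8  9 10 11 12 13 14 15 16
g(k):  0  1  0  1  0  1  2  0  1  2  3  2  0  1  0  1  2
So g(16) = 2.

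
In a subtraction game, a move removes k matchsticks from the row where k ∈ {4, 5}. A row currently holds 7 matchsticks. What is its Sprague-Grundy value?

1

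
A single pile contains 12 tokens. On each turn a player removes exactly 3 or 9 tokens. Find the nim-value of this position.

Build the Grundy sequence with g(k) = mex{g(k−s) : s ∈ {3, 9}, s ≤ k}:
k:     0  1  2  3  4  5  6  7  8  9 10 11 12
g(k):  0  0  0  1  1  1  0  0  0  1  1  1  0
So g(12) = 0.

0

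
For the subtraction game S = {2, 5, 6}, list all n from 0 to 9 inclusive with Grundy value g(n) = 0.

Grundy values for subtraction set {2, 5, 6}:
k:     0  1  2  3  4  5  6  7  8  9
g(k):  0  0  1  1  0  2  1  3  0  2
The P-positions (g = 0) in 0..9 are 0, 1, 4, 8.

0, 1, 4, 8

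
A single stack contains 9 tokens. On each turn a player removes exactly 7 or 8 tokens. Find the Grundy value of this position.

Build the Grundy sequence with g(k) = mex{g(k−s) : s ∈ {7, 8}, s ≤ k}:
g(0) = mex{} = 0
g(1) = mex{} = 0
g(2) = mex{} = 0
g(3) = mex{} = 0
g(4) = mex{} = 0
g(5) = mex{} = 0
g(6) = mex{} = 0
g(7) = mex{0} = 1
g(8) = mex{0} = 1
g(9) = mex{0} = 1
So g(9) = 1.

1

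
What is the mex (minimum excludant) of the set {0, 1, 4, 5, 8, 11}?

2

The values 0, 1 are all present; 2 is the first non-negative integer missing from the set.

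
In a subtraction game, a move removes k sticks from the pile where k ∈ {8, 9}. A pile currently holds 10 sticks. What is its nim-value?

1

Build the Grundy sequence with g(k) = mex{g(k−s) : s ∈ {8, 9}, s ≤ k}:
k:     0  1  2  3  4  5  6  7  8  9 10
g(k):  0  0  0  0  0  0  0  0  1  1  1
So g(10) = 1.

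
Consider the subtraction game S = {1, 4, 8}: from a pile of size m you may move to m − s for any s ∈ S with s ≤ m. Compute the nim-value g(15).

1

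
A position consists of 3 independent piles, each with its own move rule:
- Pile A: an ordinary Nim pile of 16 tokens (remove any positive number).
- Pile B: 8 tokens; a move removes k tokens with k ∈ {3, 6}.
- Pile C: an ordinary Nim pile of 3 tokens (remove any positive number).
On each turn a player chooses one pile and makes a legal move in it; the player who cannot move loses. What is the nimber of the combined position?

Pile A is a plain Nim pile of size 16, so its Grundy value is 16.
Grundy values for pile B (subtraction set {3, 6}):
g(0) = mex{} = 0
g(1) = mex{} = 0
g(2) = mex{} = 0
g(3) = mex{0} = 1
g(4) = mex{0} = 1
g(5) = mex{0} = 1
g(6) = mex{0,1} = 2
g(7) = mex{0,1} = 2
g(8) = mex{0,1} = 2
So g(8) = 2.
Pile C is a plain Nim pile of size 3, so its Grundy value is 3.
By the Sprague-Grundy theorem, the Grundy value of a sum of independent games is the XOR of the component values.
Combined value = 16 ⊕ 2 ⊕ 3 = 17.

17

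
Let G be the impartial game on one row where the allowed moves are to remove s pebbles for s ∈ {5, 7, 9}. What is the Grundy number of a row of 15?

0

Grundy values for subtraction set {5, 7, 9}:
k:     0  1  2  3  4  5  6  7  8  9 10 11 12 13 14 15
g(k):  0  0  0  0  0  1  1  1  1  1  2  2  2  2  0  0
So g(15) = 0.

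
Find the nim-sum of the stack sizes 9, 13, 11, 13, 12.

14

Bitwise XOR of the heap sizes:
  1001  (9)
  1101  (13)
  1011  (11)
  1101  (13)
  1100  (12)
  ----
  1110  (14)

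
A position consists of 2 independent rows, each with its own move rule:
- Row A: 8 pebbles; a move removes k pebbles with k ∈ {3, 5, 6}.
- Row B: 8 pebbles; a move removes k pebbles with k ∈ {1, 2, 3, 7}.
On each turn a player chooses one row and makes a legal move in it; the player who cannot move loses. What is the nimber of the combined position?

2

Build the Grundy sequence for row A with g(k) = mex{g(k−s) : s ∈ {3, 5, 6}, s ≤ k}:
g(0) = mex{} = 0
g(1) = mex{} = 0
g(2) = mex{} = 0
g(3) = mex{0} = 1
g(4) = mex{0} = 1
g(5) = mex{0} = 1
g(6) = mex{0,1} = 2
g(7) = mex{0,1} = 2
g(8) = mex{0,1} = 2
So g(8) = 2.
Build the Grundy sequence for row B with g(k) = mex{g(k−s) : s ∈ {1, 2, 3, 7}, s ≤ k}:
k:     0  1  2  3  4  5  6  7  8
g(k):  0  1  2  3  0  1  2  3  0
So g(8) = 0.
The value of a disjunctive sum is the nim-sum of the parts.
Combined value = 2 ⊕ 0 = 2.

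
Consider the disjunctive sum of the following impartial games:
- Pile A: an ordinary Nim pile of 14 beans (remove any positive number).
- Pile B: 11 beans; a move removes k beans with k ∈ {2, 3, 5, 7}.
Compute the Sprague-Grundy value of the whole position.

Pile A is a plain Nim pile of size 14, so its Grundy value is 14.
Grundy values for pile B (subtraction set {2, 3, 5, 7}):
g(0) = mex{} = 0
g(1) = mex{} = 0
g(2) = mex{0} = 1
g(3) = mex{0} = 1
g(4) = mex{0,1} = 2
g(5) = mex{0,1} = 2
g(6) = mex{0,1,2} = 3
g(7) = mex{0,1,2} = 3
g(8) = mex{0,1,2,3} = 4
g(9) = mex{1,2,3} = 0
g(10) = mex{1,2,3,4} = 0
g(11) = mex{0,2,3,4} = 1
So g(11) = 1.
The value of a disjunctive sum is the nim-sum of the parts.
Combined value = 14 ⊕ 1 = 15.

15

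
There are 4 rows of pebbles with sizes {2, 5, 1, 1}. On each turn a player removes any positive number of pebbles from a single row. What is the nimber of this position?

7

Nim-sum: 2 ⊕ 5 ⊕ 1 ⊕ 1 = 7.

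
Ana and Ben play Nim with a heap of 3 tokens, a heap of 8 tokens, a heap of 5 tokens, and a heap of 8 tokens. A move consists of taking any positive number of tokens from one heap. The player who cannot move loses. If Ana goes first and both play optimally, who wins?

Ana wins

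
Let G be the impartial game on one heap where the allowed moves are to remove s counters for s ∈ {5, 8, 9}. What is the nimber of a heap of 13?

2

Grundy values for subtraction set {5, 8, 9}:
g(0) = mex{} = 0
g(1) = mex{} = 0
g(2) = mex{} = 0
g(3) = mex{} = 0
g(4) = mex{} = 0
g(5) = mex{0} = 1
g(6) = mex{0} = 1
g(7) = mex{0} = 1
g(8) = mex{0} = 1
g(9) = mex{0} = 1
g(10) = mex{0,1} = 2
g(11) = mex{0,1} = 2
g(12) = mex{0,1} = 2
g(13) = mex{0,1} = 2
So g(13) = 2.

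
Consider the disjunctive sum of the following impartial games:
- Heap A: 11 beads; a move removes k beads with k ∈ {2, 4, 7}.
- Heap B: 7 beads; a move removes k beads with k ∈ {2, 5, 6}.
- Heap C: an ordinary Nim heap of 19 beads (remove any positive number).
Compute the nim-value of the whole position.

Grundy values for heap A (subtraction set {2, 4, 7}):
g(0) = mex{} = 0
g(1) = mex{} = 0
g(2) = mex{0} = 1
g(3) = mex{0} = 1
g(4) = mex{0,1} = 2
g(5) = mex{0,1} = 2
g(6) = mex{1,2} = 0
g(7) = mex{0,1,2} = 3
g(8) = mex{0,2} = 1
g(9) = mex{1,2,3} = 0
g(10) = mex{0,1} = 2
g(11) = mex{0,2,3} = 1
So g(11) = 1.
Grundy values for heap B (subtraction set {2, 5, 6}):
g(0) = mex{} = 0
g(1) = mex{} = 0
g(2) = mex{0} = 1
g(3) = mex{0} = 1
g(4) = mex{1} = 0
g(5) = mex{0,1} = 2
g(6) = mex{0} = 1
g(7) = mex{0,1,2} = 3
So g(7) = 3.
Heap C is a plain Nim heap of size 19, so its Grundy value is 19.
By the Sprague-Grundy theorem, the Grundy value of a sum of independent games is the XOR of the component values.
Combined value = 1 XOR 3 XOR 19 = 17.

17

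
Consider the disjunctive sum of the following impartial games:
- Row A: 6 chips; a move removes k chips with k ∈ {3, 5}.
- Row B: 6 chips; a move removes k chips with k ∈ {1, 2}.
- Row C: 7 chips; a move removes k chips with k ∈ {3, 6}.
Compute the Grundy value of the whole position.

For row A, compute g(0), g(1), … with moves {3, 5}:
k:     0  1  2  3  4  5  6
g(k):  0  0  0  1  1  1  2
So g(6) = 2.
Build the Grundy sequence for row B with g(k) = mex{g(k−s) : s ∈ {1, 2}, s ≤ k}:
k:     0  1  2  3  4  5  6
g(k):  0  1  2  0  1  2  0
So g(6) = 0.
Grundy values for row C (subtraction set {3, 6}):
g(0) = mex{} = 0
g(1) = mex{} = 0
g(2) = mex{} = 0
g(3) = mex{0} = 1
g(4) = mex{0} = 1
g(5) = mex{0} = 1
g(6) = mex{0,1} = 2
g(7) = mex{0,1} = 2
So g(7) = 2.
The value of a disjunctive sum is the nim-sum of the parts.
Combined value = 2 ⊕ 0 ⊕ 2 = 0.

0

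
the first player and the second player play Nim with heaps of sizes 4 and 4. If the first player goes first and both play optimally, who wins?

the second player wins

Nim-sum: 4 XOR 4 = 0.
The nim-sum is 0, so this is a P-position: the player to move is in a losing position under optimal play; the first player is about to move from it and so loses — the second player wins.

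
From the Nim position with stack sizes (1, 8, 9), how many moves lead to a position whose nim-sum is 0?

0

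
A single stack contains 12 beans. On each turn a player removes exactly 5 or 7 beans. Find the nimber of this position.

Compute g(0), g(1), … for moves {5, 7}:
k:     0  1  2  3  4  5  6  7  8  9 10 11 12
g(k):  0  0  0  0  0  1  1  1  1  1  2  2  0
So g(12) = 0.

0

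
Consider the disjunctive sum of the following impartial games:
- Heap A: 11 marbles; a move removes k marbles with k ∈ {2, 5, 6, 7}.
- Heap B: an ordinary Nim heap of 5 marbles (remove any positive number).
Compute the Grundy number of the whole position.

6

Build the Grundy sequence for heap A with g(k) = mex{g(k−s) : s ∈ {2, 5, 6, 7}, s ≤ k}:
k:     0  1  2  3  4  5  6  7  8  9 10 11
g(k):  0  0  1  1  0  2  1  3  2  2  3  3
So g(11) = 3.
Heap B is a plain Nim heap of size 5, so its Grundy value is 5.
The value of a disjunctive sum is the nim-sum of the parts.
Combined value = 3 XOR 5 = 6.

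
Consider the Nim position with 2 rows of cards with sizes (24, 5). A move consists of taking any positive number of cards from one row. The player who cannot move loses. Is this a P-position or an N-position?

Nim-sum: 24 XOR 5 = 29.
The nim-sum is 29 ≠ 0, so this is an N-position: the player to move can win.

N-position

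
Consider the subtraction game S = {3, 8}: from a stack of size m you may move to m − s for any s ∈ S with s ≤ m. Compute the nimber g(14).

1

Build the Grundy sequence with g(k) = mex{g(k−s) : s ∈ {3, 8}, s ≤ k}:
g(0) = mex{} = 0
g(1) = mex{} = 0
g(2) = mex{} = 0
g(3) = mex{0} = 1
g(4) = mex{0} = 1
g(5) = mex{0} = 1
g(6) = mex{1} = 0
g(7) = mex{1} = 0
g(8) = mex{0,1} = 2
g(9) = mex{0} = 1
g(10) = mex{0} = 1
g(11) = mex{1,2} = 0
g(12) = mex{1} = 0
g(13) = mex{1} = 0
g(14) = mex{0} = 1
So g(14) = 1.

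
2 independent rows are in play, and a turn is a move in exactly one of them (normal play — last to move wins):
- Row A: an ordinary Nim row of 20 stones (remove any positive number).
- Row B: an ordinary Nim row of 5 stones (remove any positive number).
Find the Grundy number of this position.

Row A is a plain Nim row of size 20, so its Grundy value is 20.
Row B is a plain Nim row of size 5, so its Grundy value is 5.
By the Sprague-Grundy theorem, the Grundy value of a sum of independent games is the XOR of the component values.
Combined value = 20 ⊕ 5 = 17.

17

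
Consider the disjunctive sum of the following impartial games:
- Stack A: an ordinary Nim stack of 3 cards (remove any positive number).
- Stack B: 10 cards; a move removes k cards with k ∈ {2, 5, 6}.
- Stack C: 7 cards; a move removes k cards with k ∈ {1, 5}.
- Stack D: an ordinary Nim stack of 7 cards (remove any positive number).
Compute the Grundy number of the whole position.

4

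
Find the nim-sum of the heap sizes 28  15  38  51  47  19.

58

Nim-sum: 28 XOR 15 XOR 38 XOR 51 XOR 47 XOR 19 = 58.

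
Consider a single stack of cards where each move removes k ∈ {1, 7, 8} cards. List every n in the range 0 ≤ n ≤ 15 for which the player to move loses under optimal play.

0, 2, 4, 6, 15

Build the Grundy sequence with g(k) = mex{g(k−s) : s ∈ {1, 7, 8}, s ≤ k}:
k:     0  1  2  3  4  5  6  7  8  9 10 11 12 13 14 15
g(k):  0  1  0  1  0  1  0  1  2  3  2  3  2  3  2  0
The P-positions (g = 0) in 0..15 are 0, 2, 4, 6, 15.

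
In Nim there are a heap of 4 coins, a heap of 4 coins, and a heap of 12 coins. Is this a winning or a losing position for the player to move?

Bitwise XOR of the heap sizes:
  0100  (4)
  0100  (4)
  1100  (12)
  ----
  1100  (12)
The nim-sum is 12 ≠ 0, so this is an N-position: the player to move can win.

Winning position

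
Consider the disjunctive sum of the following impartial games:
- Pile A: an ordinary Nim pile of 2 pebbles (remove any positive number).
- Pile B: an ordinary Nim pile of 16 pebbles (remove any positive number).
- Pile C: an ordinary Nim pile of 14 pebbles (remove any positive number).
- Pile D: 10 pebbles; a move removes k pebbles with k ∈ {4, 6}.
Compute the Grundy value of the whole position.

28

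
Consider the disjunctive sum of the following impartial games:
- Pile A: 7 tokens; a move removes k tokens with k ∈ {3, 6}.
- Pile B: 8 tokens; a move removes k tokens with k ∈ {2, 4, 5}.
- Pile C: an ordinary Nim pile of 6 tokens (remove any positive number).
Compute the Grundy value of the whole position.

For pile A, compute g(0), g(1), … with moves {3, 6}:
g(0) = mex{} = 0
g(1) = mex{} = 0
g(2) = mex{} = 0
g(3) = mex{0} = 1
g(4) = mex{0} = 1
g(5) = mex{0} = 1
g(6) = mex{0,1} = 2
g(7) = mex{0,1} = 2
So g(7) = 2.
Grundy values for pile B (subtraction set {2, 4, 5}):
g(0) = mex{} = 0
g(1) = mex{} = 0
g(2) = mex{0} = 1
g(3) = mex{0} = 1
g(4) = mex{0,1} = 2
g(5) = mex{0,1} = 2
g(6) = mex{0,1,2} = 3
g(7) = mex{1,2} = 0
g(8) = mex{1,2,3} = 0
So g(8) = 0.
Pile C is a plain Nim pile of size 6, so its Grundy value is 6.
By the Sprague-Grundy theorem, the Grundy value of a sum of independent games is the XOR of the component values.
Combined value = 2 ⊕ 0 ⊕ 6 = 4.

4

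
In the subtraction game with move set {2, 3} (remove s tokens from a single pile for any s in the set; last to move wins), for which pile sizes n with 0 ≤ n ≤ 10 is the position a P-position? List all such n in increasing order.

0, 1, 5, 6, 10

Grundy values for subtraction set {2, 3}:
k:     0  1  2  3  4  5  6  7  8  9 10
g(k):  0  0  1  1  2  0  0  1  1  2  0
The P-positions (g = 0) in 0..10 are 0, 1, 5, 6, 10.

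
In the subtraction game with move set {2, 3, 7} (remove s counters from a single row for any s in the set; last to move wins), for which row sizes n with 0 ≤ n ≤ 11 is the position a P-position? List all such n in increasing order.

0, 1, 5, 6, 10, 11

Build the Grundy sequence with g(k) = mex{g(k−s) : s ∈ {2, 3, 7}, s ≤ k}:
k:     0  1  2  3  4  5  6  7  8  9 10 11
g(k):  0  0  1  1  2  0  0  1  1  2  0  0
The P-positions (g = 0) in 0..11 are 0, 1, 5, 6, 10, 11.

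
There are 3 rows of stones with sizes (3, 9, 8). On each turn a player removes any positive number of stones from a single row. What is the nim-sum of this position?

2

In binary:
  0011  (3)
  1001  (9)
  1000  (8)
  ----
  0010  (2)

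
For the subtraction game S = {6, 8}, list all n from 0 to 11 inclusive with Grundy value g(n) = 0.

Grundy values for subtraction set {6, 8}:
g(0) = mex{} = 0
g(1) = mex{} = 0
g(2) = mex{} = 0
g(3) = mex{} = 0
g(4) = mex{} = 0
g(5) = mex{} = 0
g(6) = mex{0} = 1
g(7) = mex{0} = 1
g(8) = mex{0} = 1
g(9) = mex{0} = 1
g(10) = mex{0} = 1
g(11) = mex{0} = 1
The P-positions (g = 0) in 0..11 are 0, 1, 2, 3, 4, 5.

0, 1, 2, 3, 4, 5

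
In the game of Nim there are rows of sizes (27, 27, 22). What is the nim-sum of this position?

22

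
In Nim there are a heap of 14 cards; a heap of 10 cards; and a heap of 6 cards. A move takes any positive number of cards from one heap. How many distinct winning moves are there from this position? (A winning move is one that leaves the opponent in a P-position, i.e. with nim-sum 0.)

3

Compute the nim-sum pairwise:
14 ⊕ 10 = 4
4 ⊕ 6 = 2
The overall nim-sum is X = 2. A heap of size p has a winning move iff p XOR X < p (reduce it to p XOR X).
  14: 14 XOR 2 = 12 < 14 — winning move (to 12).
  10: 10 XOR 2 = 8 < 10 — winning move (to 8).
  6: 6 XOR 2 = 4 < 6 — winning move (to 4).
That gives 3 winning moves.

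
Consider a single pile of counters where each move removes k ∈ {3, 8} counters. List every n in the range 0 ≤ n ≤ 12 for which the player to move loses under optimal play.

0, 1, 2, 6, 7, 11, 12

Grundy values for subtraction set {3, 8}:
k:     0  1  2  3  4  5  6  7  8  9 10 11 12
g(k):  0  0  0  1  1  1  0  0  2  1  1  0  0
The P-positions (g = 0) in 0..12 are 0, 1, 2, 6, 7, 11, 12.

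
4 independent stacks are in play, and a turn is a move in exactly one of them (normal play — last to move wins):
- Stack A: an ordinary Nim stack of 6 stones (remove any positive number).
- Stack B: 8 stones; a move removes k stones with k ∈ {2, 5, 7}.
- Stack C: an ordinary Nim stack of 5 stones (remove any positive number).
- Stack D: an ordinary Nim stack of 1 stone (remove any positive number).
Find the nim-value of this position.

0

Stack A is a plain Nim stack of size 6, so its Grundy value is 6.
For stack B, compute g(0), g(1), … with moves {2, 5, 7}:
k:     0  1  2  3  4  5  6  7  8
g(k):  0  0  1  1  0  2  1  3  2
So g(8) = 2.
Stack C is a plain Nim stack of size 5, so its Grundy value is 5.
Stack D is a plain Nim stack of size 1, so its Grundy value is 1.
The value of a disjunctive sum is the nim-sum of the parts.
Combined value = 6 XOR 2 XOR 5 XOR 1 = 0.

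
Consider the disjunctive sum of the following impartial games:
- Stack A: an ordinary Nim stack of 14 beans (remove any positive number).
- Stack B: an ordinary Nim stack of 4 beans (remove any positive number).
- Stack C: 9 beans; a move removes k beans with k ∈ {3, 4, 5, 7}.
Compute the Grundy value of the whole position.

9

Stack A is a plain Nim stack of size 14, so its Grundy value is 14.
Stack B is a plain Nim stack of size 4, so its Grundy value is 4.
Build the Grundy sequence for stack C with g(k) = mex{g(k−s) : s ∈ {3, 4, 5, 7}, s ≤ k}:
k:     0  1  2  3  4  5  6  7  8  9
g(k):  0  0  0  1  1  1  2  2  2  3
So g(9) = 3.
The value of a disjunctive sum is the nim-sum of the parts.
Combined value = 14 ⊕ 4 ⊕ 3 = 9.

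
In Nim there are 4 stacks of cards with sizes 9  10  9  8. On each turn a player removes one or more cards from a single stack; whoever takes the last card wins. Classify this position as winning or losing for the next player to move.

Winning position

In binary:
  1001  (9)
  1010  (10)
  1001  (9)
  1000  (8)
  ----
  0010  (2)
The nim-sum is 2 ≠ 0, so this is an N-position: the player to move can win.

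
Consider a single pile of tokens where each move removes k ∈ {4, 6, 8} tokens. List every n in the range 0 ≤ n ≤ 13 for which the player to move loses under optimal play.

0, 1, 2, 3, 12, 13

Build the Grundy sequence with g(k) = mex{g(k−s) : s ∈ {4, 6, 8}, s ≤ k}:
k:     0  1  2  3  4  5  6  7  8  9 10 11 12 13
g(k):  0  0  0  0  1  1  1  1  2  2  2  2  0  0
The P-positions (g = 0) in 0..13 are 0, 1, 2, 3, 12, 13.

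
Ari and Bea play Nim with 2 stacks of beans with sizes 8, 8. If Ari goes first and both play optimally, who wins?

Write each in binary and XOR column by column:
  1000  (8)
  1000  (8)
  ----
  0000  (0)
The nim-sum is 0, so this is a P-position: the player to move is in a losing position under optimal play; Ari is about to move from it and so loses — Bea wins.

Bea wins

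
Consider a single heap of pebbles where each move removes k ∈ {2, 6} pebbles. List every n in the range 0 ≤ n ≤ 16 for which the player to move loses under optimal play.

Build the Grundy sequence with g(k) = mex{g(k−s) : s ∈ {2, 6}, s ≤ k}:
k:     0  1  2  3  4  5  6  7  8  9 10 11 12 13 14 15 16
g(k):  0  0  1  1  0  0  1  1  0  0  1  1  0  0  1  1  0
The P-positions (g = 0) in 0..16 are 0, 1, 4, 5, 8, 9, 12, 13, 16.

0, 1, 4, 5, 8, 9, 12, 13, 16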